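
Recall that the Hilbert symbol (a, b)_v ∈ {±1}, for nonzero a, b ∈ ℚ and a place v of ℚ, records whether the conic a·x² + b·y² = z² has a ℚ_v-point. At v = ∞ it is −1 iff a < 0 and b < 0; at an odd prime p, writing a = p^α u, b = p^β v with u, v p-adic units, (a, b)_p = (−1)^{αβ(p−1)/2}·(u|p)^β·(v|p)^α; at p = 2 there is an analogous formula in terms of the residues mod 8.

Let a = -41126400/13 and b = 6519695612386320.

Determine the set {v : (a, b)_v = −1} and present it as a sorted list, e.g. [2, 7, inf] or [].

(a, b) ≡ (-9282, 1105) mod (ℚ^×)²; places V = {2, 3, 5, 7, 13, 17, ∞}.
(a,b)_17: α=1, u≡8; β=3, v≡14 (mod 17); (8|17)=+1, (14|17)=-1; sign (−1)^0·+1^3·-1^1 = -1.
(a,b)_7: α=1, u≡2; β=4, v≡3 (mod 7); (2|7)=+1, (3|7)=-1; sign (−1)^0·+1^4·-1^1 = -1.
(a,b)_3: α=3, u≡2; β=12, v≡1 (mod 3); (2|3)=-1, (1|3)=+1; sign (−1)^0·-1^12·+1^3 = +1.
(a,b)_13: α=-1, u≡10; β=1, v≡8 (mod 13); (10|13)=+1, (8|13)=-1; sign (−1)^0·+1^1·-1^-1 = -1.
(a,b)_5: α=2, u≡3; β=1, v≡4 (mod 5); (3|5)=-1, (4|5)=+1; sign (−1)^0·-1^1·+1^2 = -1.
(a,b)_2: α=9, β=4; u≡7, v≡1 (mod 8); ε(u)ε(v)=1·0, αω(v)=9·0, βω(u)=4·0; sum ≡ 0  ⇒  +1.
(a,b)_∞: sgn(-9282)=−, sgn(1105)=+, so +1.
Ram(-9282, 1105) = {5, 7, 13, 17}; no ℚ_5-point on the conic.

[5, 7, 13, 17]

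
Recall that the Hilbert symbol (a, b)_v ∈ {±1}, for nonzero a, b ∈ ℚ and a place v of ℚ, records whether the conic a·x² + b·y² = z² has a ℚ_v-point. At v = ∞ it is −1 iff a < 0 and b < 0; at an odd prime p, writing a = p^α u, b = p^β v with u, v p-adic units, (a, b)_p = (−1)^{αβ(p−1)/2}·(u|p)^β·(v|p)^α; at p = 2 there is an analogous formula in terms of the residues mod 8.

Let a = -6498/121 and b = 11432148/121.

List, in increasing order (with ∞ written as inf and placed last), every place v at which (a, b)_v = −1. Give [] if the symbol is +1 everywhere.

Mod squares: a ≡ -2, b ≡ 7917. Check v ∈ {∞, 2, 3, 7, 11, 13, 19, 29}.
v=2: v_2(a)=1, v_2(b)=2; units ≡ 7, 5 (mod 8); ε·ε+αω+βω = 1·0+1·1+2·0 ≡ 1  ⇒  (a,b)_2 = -1.
v=7: a=7^0·(≡6), b=7^1·(≡4) mod 7; (6|7)=-1, (4|7)=+1; (−1)^{0·1·3}·(-1)^1·(+1)^0 = -1.
v=11: a=11^-2·(≡3), b=11^-2·(≡2) mod 11; (3|11)=+1, (2|11)=-1; (−1)^{-2·-2·5}·(+1)^-2·(-1)^-2 = +1.
v=29: a=29^0·(≡17), b=29^1·(≡3) mod 29; (17|29)=-1, (3|29)=-1; (−1)^{0·1·14}·(-1)^1·(-1)^0 = -1.
v=13: a=13^0·(≡7), b=13^1·(≡6) mod 13; (7|13)=-1, (6|13)=-1; (−1)^{0·1·6}·(-1)^1·(-1)^0 = -1.
v=∞: -2 < 0 and 7917 > 0  ⇒  (a,b)_∞ = +1.
v=19: a=19^2·(≡11), b=19^2·(≡2) mod 19; (11|19)=+1, (2|19)=-1; (−1)^{2·2·9}·(+1)^2·(-1)^2 = +1.
v=3: a=3^2·(≡1), b=3^1·(≡2) mod 3; (1|3)=+1, (2|3)=-1; (−1)^{2·1·1}·(+1)^1·(-1)^2 = +1.
(-2, 7917 / ℚ) ramifies at {2, 7, 13, 29}: a division algebra.

[2, 7, 13, 29]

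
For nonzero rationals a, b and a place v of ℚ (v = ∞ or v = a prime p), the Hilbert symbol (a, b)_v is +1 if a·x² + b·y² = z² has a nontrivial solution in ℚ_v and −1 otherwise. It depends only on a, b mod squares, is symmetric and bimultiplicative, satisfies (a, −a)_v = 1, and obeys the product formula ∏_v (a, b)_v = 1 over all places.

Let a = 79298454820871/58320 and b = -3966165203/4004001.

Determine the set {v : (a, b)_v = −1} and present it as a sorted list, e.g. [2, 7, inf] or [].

(a, b) ≡ (20995, -84227) mod (ℚ^×)²; places V = {2, 3, 5, 7, 11, 13, 17, 19, 23, 29, 31, ∞}.
(a,b)_11: α=2, u≡8; β=1, v≡2 (mod 11); (8|11)=-1, (2|11)=-1; sign (−1)^0·-1^1·-1^2 = -1.
(a,b)_7: α=0, u≡2; β=2, v≡1 (mod 7); (2|7)=+1, (1|7)=+1; sign (−1)^0·+1^2·+1^0 = +1.
(a,b)_3: α=-6, u≡1; β=-2, v≡1 (mod 3); (1|3)=+1, (1|3)=+1; sign (−1)^0·+1^-2·+1^-6 = +1.
(a,b)_29: α=0, u≡22; β=-2, v≡27 (mod 29); (22|29)=+1, (27|29)=-1; sign (−1)^0·+1^-2·-1^0 = +1.
(a,b)_∞: sgn(20995)=+, sgn(-84227)=−, so +1.
(a,b)_5: α=-1, u≡4; β=0, v≡2 (mod 5); (4|5)=+1, (2|5)=-1; sign (−1)^0·+1^0·-1^-1 = -1.
(a,b)_31: α=4, u≡7; β=3, v≡26 (mod 31); (7|31)=+1, (26|31)=-1; sign (−1)^0·+1^3·-1^4 = +1.
(a,b)_19: α=1, u≡15; β=1, v≡2 (mod 19); (15|19)=-1, (2|19)=-1; sign (−1)^1·-1^1·-1^1 = -1.
(a,b)_13: α=3, u≡9; β=1, v≡11 (mod 13); (9|13)=+1, (11|13)=-1; sign (−1)^0·+1^1·-1^3 = -1.
(a,b)_17: α=1, u≡14; β=0, v≡16 (mod 17); (14|17)=-1, (16|17)=+1; sign (−1)^0·-1^0·+1^1 = +1.
(a,b)_2: α=-4, β=0; u≡3, v≡5 (mod 8); ε(u)ε(v)=1·0, αω(v)=-4·1, βω(u)=0·1; sum ≡ 0  ⇒  +1.
(a,b)_23: α=0, u≡5; β=-2, v≡19 (mod 23); (5|23)=-1, (19|23)=-1; sign (−1)^0·-1^-2·-1^0 = +1.
Ram(20995, -84227) = {5, 11, 13, 19}; no ℚ_5-point on the conic.

[5, 11, 13, 19]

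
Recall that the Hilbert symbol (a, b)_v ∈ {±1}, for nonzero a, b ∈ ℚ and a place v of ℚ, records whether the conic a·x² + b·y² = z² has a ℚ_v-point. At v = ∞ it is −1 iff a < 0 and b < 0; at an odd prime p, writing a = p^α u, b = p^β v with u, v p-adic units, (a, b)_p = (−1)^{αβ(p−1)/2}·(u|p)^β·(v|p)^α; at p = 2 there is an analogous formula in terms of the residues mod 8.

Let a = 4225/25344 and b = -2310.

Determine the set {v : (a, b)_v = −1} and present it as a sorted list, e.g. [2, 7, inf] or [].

Mod squares: a ≡ 11, b ≡ -2310. Check v ∈ {∞, 2, 3, 5, 7, 11, 13}.
v=2: v_2(a)=-8, v_2(b)=1; units ≡ 3, 5 (mod 8); ε·ε+αω+βω = 1·0+-8·1+1·1 ≡ 1  ⇒  (a,b)_2 = -1.
v=11: a=11^-1·(≡9), b=11^1·(≡10) mod 11; (9|11)=+1, (10|11)=-1; (−1)^{-1·1·5}·(+1)^1·(-1)^-1 = +1.
v=∞: 11 > 0 and -2310 < 0  ⇒  (a,b)_∞ = +1.
v=7: a=7^0·(≡1), b=7^1·(≡6) mod 7; (1|7)=+1, (6|7)=-1; (−1)^{0·1·3}·(+1)^1·(-1)^0 = +1.
v=5: a=5^2·(≡1), b=5^1·(≡3) mod 5; (1|5)=+1, (3|5)=-1; (−1)^{2·1·2}·(+1)^1·(-1)^2 = +1.
v=3: a=3^-2·(≡2), b=3^1·(≡1) mod 3; (2|3)=-1, (1|3)=+1; (−1)^{-2·1·1}·(-1)^1·(+1)^-2 = -1.
v=13: a=13^2·(≡11), b=13^0·(≡4) mod 13; (11|13)=-1, (4|13)=+1; (−1)^{2·0·6}·(-1)^0·(+1)^2 = +1.
|Ram(11, -2310)| = 2, even; anisotropic at {2, 3}.

[2, 3]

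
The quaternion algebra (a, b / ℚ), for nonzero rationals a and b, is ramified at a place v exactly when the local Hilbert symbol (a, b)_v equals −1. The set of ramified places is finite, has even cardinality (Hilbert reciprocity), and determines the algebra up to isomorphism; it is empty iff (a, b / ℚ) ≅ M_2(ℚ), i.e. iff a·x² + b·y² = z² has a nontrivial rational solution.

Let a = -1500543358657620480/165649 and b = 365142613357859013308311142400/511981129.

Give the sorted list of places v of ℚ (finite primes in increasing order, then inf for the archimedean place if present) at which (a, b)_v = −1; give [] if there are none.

[3, 47]

Mod squares: a ≡ -570, b ≡ 6251. Check v ∈ {∞, 2, 3, 5, 7, 11, 17, 19, 37, 47}.
v=11: a=11^-2·(≡10), b=11^-6·(≡1) mod 11; (10|11)=-1, (1|11)=+1; (−1)^{-2·-6·5}·(-1)^-6·(+1)^-2 = +1.
v=3: a=3^7·(≡2), b=3^6·(≡2) mod 3; (2|3)=-1, (2|3)=-1; (−1)^{7·6·1}·(-1)^6·(-1)^7 = -1.
v=5: a=5^1·(≡1), b=5^2·(≡4) mod 5; (1|5)=+1, (4|5)=+1; (−1)^{1·2·2}·(+1)^2·(+1)^1 = +1.
v=37: a=37^-2·(≡6), b=37^0·(≡6) mod 37; (6|37)=-1, (6|37)=-1; (−1)^{-2·0·18}·(-1)^0·(-1)^-2 = +1.
v=17: a=17^0·(≡15), b=17^-2·(≡12) mod 17; (15|17)=+1, (12|17)=-1; (−1)^{0·-2·8}·(+1)^-2·(-1)^0 = +1.
v=7: a=7^2·(≡2), b=7^7·(≡4) mod 7; (2|7)=+1, (4|7)=+1; (−1)^{2·7·3}·(+1)^7·(+1)^2 = +1.
v=47: a=47^2·(≡13), b=47^3·(≡20) mod 47; (13|47)=-1, (20|47)=-1; (−1)^{2·3·23}·(-1)^3·(-1)^2 = -1.
v=2: v_2(a)=9, v_2(b)=18; units ≡ 3, 3 (mod 8); ε·ε+αω+βω = 1·1+9·1+18·1 ≡ 0  ⇒  (a,b)_2 = +1.
v=∞: -570 < 0 and 6251 > 0  ⇒  (a,b)_∞ = +1.
v=19: a=19^5·(≡8), b=19^7·(≡11) mod 19; (8|19)=-1, (11|19)=+1; (−1)^{5·7·9}·(-1)^7·(+1)^5 = +1.
Ram(-570, 6251) = {3, 47}; no ℚ_3-point on the conic.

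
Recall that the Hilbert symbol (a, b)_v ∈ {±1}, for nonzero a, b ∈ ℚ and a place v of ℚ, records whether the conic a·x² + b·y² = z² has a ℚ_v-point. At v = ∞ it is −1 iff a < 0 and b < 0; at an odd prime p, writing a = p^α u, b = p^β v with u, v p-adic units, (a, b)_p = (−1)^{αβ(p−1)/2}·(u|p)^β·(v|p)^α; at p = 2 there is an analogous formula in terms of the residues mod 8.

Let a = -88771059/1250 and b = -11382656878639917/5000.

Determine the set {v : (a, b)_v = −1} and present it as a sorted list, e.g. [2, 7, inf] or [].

[13, 19, 29, inf]

(a, b) ≡ (-243542, -26) mod (ℚ^×)²; places V = {2, 3, 5, 13, 17, 19, 29, ∞}.
(a,b)_2: α=-1, β=-3; u≡5, v≡3 (mod 8); ε(u)ε(v)=0·1, αω(v)=-1·1, βω(u)=-3·1; sum ≡ 0  ⇒  +1.
(a,b)_13: α=1, u≡3; β=3, v≡6 (mod 13); (3|13)=+1, (6|13)=-1; sign (−1)^0·+1^3·-1^1 = -1.
(a,b)_5: α=-4, u≡3; β=-4, v≡1 (mod 5); (3|5)=-1, (1|5)=+1; sign (−1)^0·-1^-4·+1^-4 = +1.
(a,b)_29: α=1, u≡8; β=2, v≡8 (mod 29); (8|29)=-1, (8|29)=-1; sign (−1)^0·-1^2·-1^1 = -1.
(a,b)_17: α=1, u≡7; β=2, v≡15 (mod 17); (7|17)=-1, (15|17)=+1; sign (−1)^0·-1^2·+1^1 = +1.
(a,b)_∞: sgn(-243542)=−, sgn(-26)=−, so -1.
(a,b)_3: α=6, u≡1; β=10, v≡1 (mod 3); (1|3)=+1, (1|3)=+1; sign (−1)^0·+1^10·+1^6 = +1.
(a,b)_19: α=1, u≡1; β=2, v≡12 (mod 19); (1|19)=+1, (12|19)=-1; sign (−1)^0·+1^2·-1^1 = -1.
|Ram(-243542, -26)| = 4, even; anisotropic at {13, 19, 29, ∞}.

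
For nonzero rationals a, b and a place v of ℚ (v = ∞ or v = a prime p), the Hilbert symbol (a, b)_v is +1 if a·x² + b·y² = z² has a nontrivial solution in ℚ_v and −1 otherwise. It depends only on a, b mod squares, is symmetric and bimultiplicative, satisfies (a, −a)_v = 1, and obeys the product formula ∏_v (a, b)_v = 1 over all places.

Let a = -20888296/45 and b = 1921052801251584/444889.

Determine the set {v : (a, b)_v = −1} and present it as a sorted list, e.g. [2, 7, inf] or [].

Mod squares: a ≡ -27170, b ≡ 1001. Check v ∈ {∞, 2, 3, 5, 7, 11, 13, 19, 23, 29, 31}.
v=5: a=5^-1·(≡1), b=5^0·(≡1) mod 5; (1|5)=+1, (1|5)=+1; (−1)^{-1·0·2}·(+1)^0·(+1)^-1 = +1.
v=7: a=7^0·(≡4), b=7^5·(≡6) mod 7; (4|7)=+1, (6|7)=-1; (−1)^{0·5·3}·(+1)^5·(-1)^0 = +1.
v=29: a=29^0·(≡18), b=29^-2·(≡21) mod 29; (18|29)=-1, (21|29)=-1; (−1)^{0·-2·14}·(-1)^-2·(-1)^0 = +1.
v=23: a=23^0·(≡18), b=23^-2·(≡6) mod 23; (18|23)=+1, (6|23)=+1; (−1)^{0·-2·11}·(+1)^-2·(+1)^0 = +1.
v=13: a=13^1·(≡10), b=13^1·(≡12) mod 13; (10|13)=+1, (12|13)=+1; (−1)^{1·1·6}·(+1)^1·(+1)^1 = +1.
v=11: a=11^1·(≡5), b=11^1·(≡5) mod 11; (5|11)=+1, (5|11)=+1; (−1)^{1·1·5}·(+1)^1·(+1)^1 = -1.
v=31: a=31^2·(≡24), b=31^2·(≡19) mod 31; (24|31)=-1, (19|31)=+1; (−1)^{2·2·15}·(-1)^2·(+1)^2 = +1.
v=∞: -27170 < 0 and 1001 > 0  ⇒  (a,b)_∞ = +1.
v=19: a=19^1·(≡10), b=19^2·(≡2) mod 19; (10|19)=-1, (2|19)=-1; (−1)^{1·2·9}·(-1)^2·(-1)^1 = -1.
v=2: v_2(a)=3, v_2(b)=8; units ≡ 7, 1 (mod 8); ε·ε+αω+βω = 1·0+3·0+8·0 ≡ 0  ⇒  (a,b)_2 = +1.
v=3: a=3^-2·(≡1), b=3^2·(≡2) mod 3; (1|3)=+1, (2|3)=-1; (−1)^{-2·2·1}·(+1)^2·(-1)^-2 = +1.
|Ram(-27170, 1001)| = 2, even; anisotropic at {11, 19}.

[11, 19]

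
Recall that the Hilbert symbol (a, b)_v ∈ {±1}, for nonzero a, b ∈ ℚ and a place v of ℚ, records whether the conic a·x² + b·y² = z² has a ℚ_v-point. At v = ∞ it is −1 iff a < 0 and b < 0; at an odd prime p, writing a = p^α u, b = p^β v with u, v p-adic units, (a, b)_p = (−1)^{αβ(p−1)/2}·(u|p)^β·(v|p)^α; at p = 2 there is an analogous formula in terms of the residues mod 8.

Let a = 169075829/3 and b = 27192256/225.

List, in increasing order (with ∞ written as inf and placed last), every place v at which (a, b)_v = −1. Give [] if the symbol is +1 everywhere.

[2, 23, 31, 37]

(a, b) ≡ (507227487, 8671) mod (ℚ^×)²; places V = {2, 3, 5, 7, 13, 17, 23, 29, 31, 37, ∞}.
(a,b)_37: α=1, u≡2; β=0, v≡35 (mod 37); (2|37)=-1, (35|37)=-1; sign (−1)^0·-1^0·-1^1 = -1.
(a,b)_29: α=1, u≡4; β=1, v≡28 (mod 29); (4|29)=+1, (28|29)=+1; sign (−1)^0·+1^1·+1^1 = +1.
(a,b)_5: α=0, u≡3; β=-2, v≡4 (mod 5); (3|5)=-1, (4|5)=+1; sign (−1)^0·-1^-2·+1^0 = +1.
(a,b)_31: α=1, u≡4; β=0, v≡6 (mod 31); (4|31)=+1, (6|31)=-1; sign (−1)^0·+1^0·-1^1 = -1.
(a,b)_17: α=1, u≡14; β=0, v≡2 (mod 17); (14|17)=-1, (2|17)=+1; sign (−1)^0·-1^0·+1^1 = +1.
(a,b)_23: α=1, u≡8; β=1, v≡4 (mod 23); (8|23)=+1, (4|23)=+1; sign (−1)^1·+1^1·+1^1 = -1.
(a,b)_∞: sgn(507227487)=+, sgn(8671)=+, so +1.
(a,b)_2: α=0, β=6; u≡7, v≡7 (mod 8); ε(u)ε(v)=1·1, αω(v)=0·0, βω(u)=6·0; sum ≡ 1  ⇒  -1.
(a,b)_13: α=1, u≡3; β=1, v≡3 (mod 13); (3|13)=+1, (3|13)=+1; sign (−1)^0·+1^1·+1^1 = +1.
(a,b)_3: α=-1, u≡2; β=-2, v≡1 (mod 3); (2|3)=-1, (1|3)=+1; sign (−1)^0·-1^-2·+1^-1 = +1.
(a,b)_7: α=0, u≡2; β=2, v≡5 (mod 7); (2|7)=+1, (5|7)=-1; sign (−1)^0·+1^2·-1^0 = +1.
(507227487, 8671 / ℚ) ramifies at {2, 23, 31, 37}: a division algebra.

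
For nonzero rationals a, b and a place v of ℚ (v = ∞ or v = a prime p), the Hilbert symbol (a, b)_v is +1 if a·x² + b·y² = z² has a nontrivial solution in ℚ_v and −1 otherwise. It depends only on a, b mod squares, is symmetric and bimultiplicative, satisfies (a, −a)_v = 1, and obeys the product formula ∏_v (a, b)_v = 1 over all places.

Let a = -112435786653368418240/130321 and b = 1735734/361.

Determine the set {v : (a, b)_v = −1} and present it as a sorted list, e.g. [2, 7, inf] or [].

Mod squares: a ≡ -15, b ≡ 6006. Check v ∈ {∞, 2, 3, 5, 7, 11, 13, 17, 19}.
v=13: a=13^6·(≡7), b=13^1·(≡6) mod 13; (7|13)=-1, (6|13)=-1; (−1)^{6·1·6}·(-1)^1·(-1)^6 = -1.
v=3: a=3^1·(≡1), b=3^1·(≡1) mod 3; (1|3)=+1, (1|3)=+1; (−1)^{1·1·1}·(+1)^1·(+1)^1 = -1.
v=19: a=19^-4·(≡1), b=19^-2·(≡8) mod 19; (1|19)=+1, (8|19)=-1; (−1)^{-4·-2·9}·(+1)^-2·(-1)^-4 = +1.
v=2: v_2(a)=6, v_2(b)=1; units ≡ 1, 3 (mod 8); ε·ε+αω+βω = 0·1+6·1+1·0 ≡ 0  ⇒  (a,b)_2 = +1.
v=7: a=7^4·(≡3), b=7^1·(≡2) mod 7; (3|7)=-1, (2|7)=+1; (−1)^{4·1·3}·(-1)^1·(+1)^4 = -1.
v=11: a=11^2·(≡2), b=11^1·(≡6) mod 11; (2|11)=-1, (6|11)=-1; (−1)^{2·1·5}·(-1)^1·(-1)^2 = -1.
v=17: a=17^4·(≡4), b=17^2·(≡14) mod 17; (4|17)=+1, (14|17)=-1; (−1)^{4·2·8}·(+1)^2·(-1)^4 = +1.
v=5: a=5^1·(≡2), b=5^0·(≡4) mod 5; (2|5)=-1, (4|5)=+1; (−1)^{1·0·2}·(-1)^0·(+1)^1 = +1.
v=∞: -15 < 0 and 6006 > 0  ⇒  (a,b)_∞ = +1.
|Ram(-15, 6006)| = 4, even; anisotropic at {3, 7, 11, 13}.

[3, 7, 11, 13]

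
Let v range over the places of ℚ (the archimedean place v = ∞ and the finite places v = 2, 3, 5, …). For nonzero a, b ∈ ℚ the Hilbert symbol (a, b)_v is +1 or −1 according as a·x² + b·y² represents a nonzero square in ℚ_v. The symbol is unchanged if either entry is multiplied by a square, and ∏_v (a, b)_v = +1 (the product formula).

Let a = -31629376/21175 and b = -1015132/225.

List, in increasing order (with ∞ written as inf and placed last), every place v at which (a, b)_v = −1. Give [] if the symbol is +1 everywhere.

(a, b) ≡ (-7, -703) mod (ℚ^×)²; places V = {2, 3, 5, 7, 11, 19, 37, ∞}.
(a,b)_5: α=-2, u≡2; β=-2, v≡2 (mod 5); (2|5)=-1, (2|5)=-1; sign (−1)^0·-1^-2·-1^-2 = +1.
(a,b)_37: α=2, u≡12; β=1, v≡6 (mod 37); (12|37)=+1, (6|37)=-1; sign (−1)^0·+1^1·-1^2 = +1.
(a,b)_19: α=2, u≡14; β=3, v≡5 (mod 19); (14|19)=-1, (5|19)=+1; sign (−1)^0·-1^3·+1^2 = -1.
(a,b)_2: α=6, β=2; u≡1, v≡1 (mod 8); ε(u)ε(v)=0·0, αω(v)=6·0, βω(u)=2·0; sum ≡ 0  ⇒  +1.
(a,b)_11: α=-2, u≡9; β=0, v≡5 (mod 11); (9|11)=+1, (5|11)=+1; sign (−1)^0·+1^0·+1^-2 = +1.
(a,b)_3: α=0, u≡2; β=-2, v≡2 (mod 3); (2|3)=-1, (2|3)=-1; sign (−1)^0·-1^-2·-1^0 = +1.
(a,b)_7: α=-1, u≡5; β=0, v≡1 (mod 7); (5|7)=-1, (1|7)=+1; sign (−1)^0·-1^0·+1^-1 = +1.
(a,b)_∞: sgn(-7)=−, sgn(-703)=−, so -1.
(-7, -703 / ℚ) ramifies at {19, ∞}: a division algebra.

[19, inf]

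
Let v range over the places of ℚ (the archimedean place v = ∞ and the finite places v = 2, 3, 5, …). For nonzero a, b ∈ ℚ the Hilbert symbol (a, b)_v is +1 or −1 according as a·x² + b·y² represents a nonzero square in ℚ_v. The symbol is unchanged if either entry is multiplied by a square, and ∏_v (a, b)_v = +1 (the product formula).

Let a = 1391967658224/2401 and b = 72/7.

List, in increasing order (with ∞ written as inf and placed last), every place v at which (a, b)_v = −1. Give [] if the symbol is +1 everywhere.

[2, 3, 7, 19]

Mod squares: a ≡ 8151, b ≡ 14. Check v ∈ {∞, 2, 3, 7, 11, 13, 19}.
v=7: a=7^-4·(≡3), b=7^-1·(≡2) mod 7; (3|7)=-1, (2|7)=+1; (−1)^{-4·-1·3}·(-1)^-1·(+1)^-4 = -1.
v=2: v_2(a)=4, v_2(b)=3; units ≡ 7, 7 (mod 8); ε·ε+αω+βω = 1·1+4·0+3·0 ≡ 1  ⇒  (a,b)_2 = -1.
v=∞: 8151 > 0 and 14 > 0  ⇒  (a,b)_∞ = +1.
v=19: a=19^1·(≡17), b=19^0·(≡13) mod 19; (17|19)=+1, (13|19)=-1; (−1)^{1·0·9}·(+1)^0·(-1)^1 = -1.
v=3: a=3^7·(≡2), b=3^2·(≡2) mod 3; (2|3)=-1, (2|3)=-1; (−1)^{7·2·1}·(-1)^2·(-1)^7 = -1.
v=11: a=11^5·(≡9), b=11^0·(≡4) mod 11; (9|11)=+1, (4|11)=+1; (−1)^{5·0·5}·(+1)^0·(+1)^5 = +1.
v=13: a=13^1·(≡3), b=13^0·(≡1) mod 13; (3|13)=+1, (1|13)=+1; (−1)^{1·0·6}·(+1)^0·(+1)^1 = +1.
(8151, 14 / ℚ) ramifies at {2, 3, 7, 19}: a division algebra.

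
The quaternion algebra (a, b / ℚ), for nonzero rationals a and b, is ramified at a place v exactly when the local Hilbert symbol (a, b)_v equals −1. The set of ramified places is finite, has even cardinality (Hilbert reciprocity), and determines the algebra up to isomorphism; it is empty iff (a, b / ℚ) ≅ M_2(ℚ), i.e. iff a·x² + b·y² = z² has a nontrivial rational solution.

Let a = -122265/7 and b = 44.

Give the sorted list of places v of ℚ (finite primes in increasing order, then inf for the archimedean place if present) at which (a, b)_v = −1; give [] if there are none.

[11, 13]

Mod squares: a ≡ -95095, b ≡ 11. Check v ∈ {∞, 2, 3, 5, 7, 11, 13, 19}.
v=19: a=19^1·(≡9), b=19^0·(≡6) mod 19; (9|19)=+1, (6|19)=+1; (−1)^{1·0·9}·(+1)^0·(+1)^1 = +1.
v=3: a=3^2·(≡2), b=3^0·(≡2) mod 3; (2|3)=-1, (2|3)=-1; (−1)^{2·0·1}·(-1)^0·(-1)^2 = +1.
v=5: a=5^1·(≡1), b=5^0·(≡4) mod 5; (1|5)=+1, (4|5)=+1; (−1)^{1·0·2}·(+1)^0·(+1)^1 = +1.
v=∞: -95095 < 0 and 11 > 0  ⇒  (a,b)_∞ = +1.
v=11: a=11^1·(≡4), b=11^1·(≡4) mod 11; (4|11)=+1, (4|11)=+1; (−1)^{1·1·5}·(+1)^1·(+1)^1 = -1.
v=7: a=7^-1·(≡4), b=7^0·(≡2) mod 7; (4|7)=+1, (2|7)=+1; (−1)^{-1·0·3}·(+1)^0·(+1)^-1 = +1.
v=13: a=13^1·(≡1), b=13^0·(≡5) mod 13; (1|13)=+1, (5|13)=-1; (−1)^{1·0·6}·(+1)^0·(-1)^1 = -1.
v=2: v_2(a)=0, v_2(b)=2; units ≡ 1, 3 (mod 8); ε·ε+αω+βω = 0·1+0·1+2·0 ≡ 0  ⇒  (a,b)_2 = +1.
Ram(-95095, 11) = {11, 13}; no ℚ_11-point on the conic.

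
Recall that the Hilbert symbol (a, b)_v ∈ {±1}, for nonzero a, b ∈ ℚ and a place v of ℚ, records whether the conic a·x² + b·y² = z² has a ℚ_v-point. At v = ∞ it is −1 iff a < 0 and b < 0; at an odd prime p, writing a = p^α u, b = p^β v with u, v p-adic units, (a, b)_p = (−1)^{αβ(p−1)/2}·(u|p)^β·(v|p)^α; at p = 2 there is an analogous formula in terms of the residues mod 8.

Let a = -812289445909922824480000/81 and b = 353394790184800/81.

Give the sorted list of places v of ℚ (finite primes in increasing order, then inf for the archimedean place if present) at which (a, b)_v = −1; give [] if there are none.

(a, b) ≡ (-133, 598) mod (ℚ^×)²; places V = {2, 3, 5, 7, 13, 17, 19, 23, ∞}.
(a,b)_17: α=6, u≡14; β=4, v≡3 (mod 17); (14|17)=-1, (3|17)=-1; sign (−1)^0·-1^4·-1^6 = +1.
(a,b)_∞: sgn(-133)=−, sgn(598)=+, so +1.
(a,b)_23: α=2, u≡17; β=1, v≡13 (mod 23); (17|23)=-1, (13|23)=+1; sign (−1)^0·-1^1·+1^2 = -1.
(a,b)_19: α=3, u≡3; β=2, v≡9 (mod 19); (3|19)=-1, (9|19)=+1; sign (−1)^0·-1^2·+1^3 = +1.
(a,b)_7: α=3, u≡1; β=2, v≡5 (mod 7); (1|7)=+1, (5|7)=-1; sign (−1)^0·+1^2·-1^3 = -1.
(a,b)_3: α=-4, u≡2; β=-4, v≡1 (mod 3); (2|3)=-1, (1|3)=+1; sign (−1)^0·-1^-4·+1^-4 = +1.
(a,b)_2: α=8, β=5; u≡3, v≡3 (mod 8); ε(u)ε(v)=1·1, αω(v)=8·1, βω(u)=5·1; sum ≡ 0  ⇒  +1.
(a,b)_13: α=2, u≡12; β=1, v≡5 (mod 13); (12|13)=+1, (5|13)=-1; sign (−1)^0·+1^1·-1^2 = +1.
(a,b)_5: α=4, u≡2; β=2, v≡2 (mod 5); (2|5)=-1, (2|5)=-1; sign (−1)^0·-1^2·-1^4 = +1.
Ram(-133, 598) = {7, 23}; no ℚ_7-point on the conic.

[7, 23]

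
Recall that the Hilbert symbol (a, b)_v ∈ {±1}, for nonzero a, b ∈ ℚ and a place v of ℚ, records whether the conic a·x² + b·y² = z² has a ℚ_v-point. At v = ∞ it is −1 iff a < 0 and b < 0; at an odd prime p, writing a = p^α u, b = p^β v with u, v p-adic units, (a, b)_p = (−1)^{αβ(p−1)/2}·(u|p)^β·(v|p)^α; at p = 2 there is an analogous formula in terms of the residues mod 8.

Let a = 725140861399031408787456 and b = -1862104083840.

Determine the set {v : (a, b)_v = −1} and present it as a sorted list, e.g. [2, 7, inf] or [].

Mod squares: a ≡ 546, b ≡ -2310. Check v ∈ {∞, 2, 3, 5, 7, 11, 13, 17}.
v=11: a=11^4·(≡2), b=11^1·(≡10) mod 11; (2|11)=-1, (10|11)=-1; (−1)^{4·1·5}·(-1)^1·(-1)^4 = -1.
v=17: a=17^2·(≡1), b=17^0·(≡8) mod 17; (1|17)=+1, (8|17)=+1; (−1)^{2·0·8}·(+1)^0·(+1)^2 = +1.
v=7: a=7^3·(≡2), b=7^3·(≡5) mod 7; (2|7)=+1, (5|7)=-1; (−1)^{3·3·3}·(+1)^3·(-1)^3 = +1.
v=2: v_2(a)=15, v_2(b)=7; units ≡ 1, 5 (mod 8); ε·ε+αω+βω = 0·0+15·1+7·0 ≡ 1  ⇒  (a,b)_2 = -1.
v=13: a=13^7·(≡3), b=13^4·(≡4) mod 13; (3|13)=+1, (4|13)=+1; (−1)^{7·4·6}·(+1)^4·(+1)^7 = +1.
v=3: a=3^5·(≡2), b=3^3·(≡1) mod 3; (2|3)=-1, (1|3)=+1; (−1)^{5·3·1}·(-1)^3·(+1)^5 = +1.
v=∞: 546 > 0 and -2310 < 0  ⇒  (a,b)_∞ = +1.
v=5: a=5^0·(≡1), b=5^1·(≡2) mod 5; (1|5)=+1, (2|5)=-1; (−1)^{0·1·2}·(+1)^1·(-1)^0 = +1.
Ram(546, -2310) = {2, 11}; no ℚ_2-point on the conic.

[2, 11]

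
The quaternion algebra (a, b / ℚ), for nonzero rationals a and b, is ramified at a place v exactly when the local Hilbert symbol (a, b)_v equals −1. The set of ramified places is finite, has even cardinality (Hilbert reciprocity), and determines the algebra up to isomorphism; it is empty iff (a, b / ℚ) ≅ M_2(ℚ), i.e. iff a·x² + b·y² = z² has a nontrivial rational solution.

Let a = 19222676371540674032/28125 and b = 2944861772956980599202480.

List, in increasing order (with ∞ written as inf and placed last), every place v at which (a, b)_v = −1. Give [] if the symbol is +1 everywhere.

(a, b) ≡ (198835, 124355) mod (ℚ^×)²; places V = {2, 3, 5, 7, 11, 13, 17, 19, 23, ∞}.
(a,b)_3: α=-2, u≡1; β=2, v≡2 (mod 3); (1|3)=+1, (2|3)=-1; sign (−1)^0·+1^2·-1^-2 = +1.
(a,b)_19: α=3, u≡12; β=5, v≡11 (mod 19); (12|19)=-1, (11|19)=+1; sign (−1)^1·-1^5·+1^3 = +1.
(a,b)_17: α=4, u≡3; β=5, v≡5 (mod 17); (3|17)=-1, (5|17)=-1; sign (−1)^0·-1^5·-1^4 = -1.
(a,b)_5: α=-5, u≡3; β=1, v≡1 (mod 5); (3|5)=-1, (1|5)=+1; sign (−1)^0·-1^1·+1^-5 = -1.
(a,b)_11: α=2, u≡7; β=1, v≡10 (mod 11); (7|11)=-1, (10|11)=-1; sign (−1)^0·-1^1·-1^2 = -1.
(a,b)_7: α=3, u≡3; β=1, v≡5 (mod 7); (3|7)=-1, (5|7)=-1; sign (−1)^1·-1^1·-1^3 = -1.
(a,b)_2: α=4, β=4; u≡3, v≡3 (mod 8); ε(u)ε(v)=1·1, αω(v)=4·1, βω(u)=4·1; sum ≡ 1  ⇒  -1.
(a,b)_13: α=3, u≡11; β=4, v≡10 (mod 13); (11|13)=-1, (10|13)=+1; sign (−1)^0·-1^4·+1^3 = +1.
(a,b)_23: α=1, u≡17; β=2, v≡19 (mod 23); (17|23)=-1, (19|23)=-1; sign (−1)^0·-1^2·-1^1 = -1.
(a,b)_∞: sgn(198835)=+, sgn(124355)=+, so +1.
(198835, 124355 / ℚ) ramifies at {2, 5, 7, 11, 17, 23}: a division algebra.

[2, 5, 7, 11, 17, 23]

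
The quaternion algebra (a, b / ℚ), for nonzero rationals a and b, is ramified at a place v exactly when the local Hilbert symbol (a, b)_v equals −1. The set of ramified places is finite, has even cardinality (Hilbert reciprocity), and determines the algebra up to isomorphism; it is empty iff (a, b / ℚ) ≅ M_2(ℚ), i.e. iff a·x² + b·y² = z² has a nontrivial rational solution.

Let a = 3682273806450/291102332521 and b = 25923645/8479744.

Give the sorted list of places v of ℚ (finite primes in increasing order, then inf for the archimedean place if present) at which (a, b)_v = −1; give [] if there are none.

[2, 5]

Mod squares: a ≡ 2, b ≡ 5. Check v ∈ {∞, 2, 3, 5, 7, 11, 13, 19, 23}.
v=19: a=19^2·(≡14), b=19^0·(≡17) mod 19; (14|19)=-1, (17|19)=+1; (−1)^{2·0·9}·(-1)^0·(+1)^2 = +1.
v=23: a=23^4·(≡6), b=23^2·(≡7) mod 23; (6|23)=+1, (7|23)=-1; (−1)^{4·2·11}·(+1)^2·(-1)^4 = +1.
v=∞: 2 > 0 and 5 > 0  ⇒  (a,b)_∞ = +1.
v=3: a=3^6·(≡2), b=3^4·(≡2) mod 3; (2|3)=-1, (2|3)=-1; (−1)^{6·4·1}·(-1)^4·(-1)^6 = +1.
v=5: a=5^2·(≡3), b=5^1·(≡1) mod 5; (3|5)=-1, (1|5)=+1; (−1)^{2·1·2}·(-1)^1·(+1)^2 = -1.
v=13: a=13^-2·(≡7), b=13^-2·(≡8) mod 13; (7|13)=-1, (8|13)=-1; (−1)^{-2·-2·6}·(-1)^-2·(-1)^-2 = +1.
v=7: a=7^-6·(≡2), b=7^-2·(≡3) mod 7; (2|7)=+1, (3|7)=-1; (−1)^{-6·-2·3}·(+1)^-2·(-1)^-6 = +1.
v=11: a=11^-4·(≡6), b=11^2·(≡1) mod 11; (6|11)=-1, (1|11)=+1; (−1)^{-4·2·5}·(-1)^2·(+1)^-4 = +1.
v=2: v_2(a)=1, v_2(b)=-10; units ≡ 1, 5 (mod 8); ε·ε+αω+βω = 0·0+1·1+-10·0 ≡ 1  ⇒  (a,b)_2 = -1.
Ram(2, 5) = {2, 5}; no ℚ_2-point on the conic.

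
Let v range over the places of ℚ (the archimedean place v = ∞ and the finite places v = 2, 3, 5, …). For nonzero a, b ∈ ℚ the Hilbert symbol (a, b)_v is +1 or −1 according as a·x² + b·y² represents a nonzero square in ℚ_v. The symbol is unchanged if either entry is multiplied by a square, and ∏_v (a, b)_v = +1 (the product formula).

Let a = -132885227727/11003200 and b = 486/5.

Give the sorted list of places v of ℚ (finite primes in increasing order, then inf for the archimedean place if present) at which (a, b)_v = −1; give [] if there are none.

(a, b) ≡ (-91, 30) mod (ℚ^×)²; places V = {2, 3, 5, 7, 13, 23, ∞}.
(a,b)_23: α=-2, u≡12; β=0, v≡19 (mod 23); (12|23)=+1, (19|23)=-1; sign (−1)^0·+1^0·-1^-2 = +1.
(a,b)_3: α=18, u≡2; β=5, v≡1 (mod 3); (2|3)=-1, (1|3)=+1; sign (−1)^0·-1^5·+1^18 = -1.
(a,b)_5: α=-2, u≡1; β=-1, v≡1 (mod 5); (1|5)=+1, (1|5)=+1; sign (−1)^0·+1^-1·+1^-2 = +1.
(a,b)_∞: sgn(-91)=−, sgn(30)=+, so +1.
(a,b)_13: α=-1, u≡11; β=0, v≡1 (mod 13); (11|13)=-1, (1|13)=+1; sign (−1)^0·-1^0·+1^-1 = +1.
(a,b)_7: α=3, u≡4; β=0, v≡2 (mod 7); (4|7)=+1, (2|7)=+1; sign (−1)^0·+1^0·+1^3 = +1.
(a,b)_2: α=-6, β=1; u≡5, v≡7 (mod 8); ε(u)ε(v)=0·1, αω(v)=-6·0, βω(u)=1·1; sum ≡ 1  ⇒  -1.
|Ram(-91, 30)| = 2, even; anisotropic at {2, 3}.

[2, 3]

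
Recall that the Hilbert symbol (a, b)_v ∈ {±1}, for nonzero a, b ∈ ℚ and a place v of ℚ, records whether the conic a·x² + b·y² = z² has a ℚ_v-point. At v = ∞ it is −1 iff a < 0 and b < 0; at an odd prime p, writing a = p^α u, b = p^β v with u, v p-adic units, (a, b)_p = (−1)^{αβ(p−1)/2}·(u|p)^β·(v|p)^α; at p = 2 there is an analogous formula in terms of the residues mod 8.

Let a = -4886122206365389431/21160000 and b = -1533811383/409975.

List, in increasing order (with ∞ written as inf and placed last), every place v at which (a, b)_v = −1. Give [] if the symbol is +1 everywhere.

Mod squares: a ≡ -39, b ≡ -20553. Check v ∈ {∞, 2, 3, 5, 13, 17, 23, 31}.
v=2: v_2(a)=-6, v_2(b)=0; units ≡ 1, 7 (mod 8); ε·ε+αω+βω = 0·1+-6·0+0·0 ≡ 0  ⇒  (a,b)_2 = +1.
v=13: a=13^9·(≡1), b=13^5·(≡6) mod 13; (1|13)=+1, (6|13)=-1; (−1)^{9·5·6}·(+1)^5·(-1)^9 = -1.
v=3: a=3^13·(≡2), b=3^5·(≡1) mod 3; (2|3)=-1, (1|3)=+1; (−1)^{13·5·1}·(-1)^5·(+1)^13 = +1.
v=31: a=31^0·(≡24), b=31^-1·(≡4) mod 31; (24|31)=-1, (4|31)=+1; (−1)^{0·-1·15}·(-1)^-1·(+1)^0 = -1.
v=∞: -39 < 0 and -20553 < 0  ⇒  (a,b)_∞ = -1.
v=17: a=17^2·(≡10), b=17^1·(≡1) mod 17; (10|17)=-1, (1|17)=+1; (−1)^{2·1·8}·(-1)^1·(+1)^2 = -1.
v=5: a=5^-4·(≡4), b=5^-2·(≡3) mod 5; (4|5)=+1, (3|5)=-1; (−1)^{-4·-2·2}·(+1)^-2·(-1)^-4 = +1.
v=23: a=23^-2·(≡21), b=23^-2·(≡8) mod 23; (21|23)=-1, (8|23)=+1; (−1)^{-2·-2·11}·(-1)^-2·(+1)^-2 = +1.
(-39, -20553 / ℚ) ramifies at {13, 17, 31, ∞}: a division algebra.

[13, 17, 31, inf]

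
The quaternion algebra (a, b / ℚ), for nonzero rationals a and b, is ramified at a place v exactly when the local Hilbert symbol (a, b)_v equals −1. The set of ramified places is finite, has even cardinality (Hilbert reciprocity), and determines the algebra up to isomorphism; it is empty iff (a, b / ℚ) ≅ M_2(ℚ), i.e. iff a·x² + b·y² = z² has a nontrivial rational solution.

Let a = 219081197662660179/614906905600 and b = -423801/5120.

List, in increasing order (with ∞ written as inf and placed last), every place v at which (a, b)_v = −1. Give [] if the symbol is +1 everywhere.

[2, 11]

Mod squares: a ≡ 11, b ≡ -5. Check v ∈ {∞, 2, 3, 5, 7, 11, 13, 29, 31, 37}.
v=5: a=5^-2·(≡1), b=5^-1·(≡1) mod 5; (1|5)=+1, (1|5)=+1; (−1)^{-2·-1·2}·(+1)^-1·(+1)^-2 = +1.
v=2: v_2(a)=-10, v_2(b)=-10; units ≡ 3, 3 (mod 8); ε·ε+αω+βω = 1·1+-10·1+-10·1 ≡ 1  ⇒  (a,b)_2 = -1.
v=31: a=31^4·(≡3), b=31^2·(≡11) mod 31; (3|31)=-1, (11|31)=-1; (−1)^{4·2·15}·(-1)^2·(-1)^4 = +1.
v=11: a=11^1·(≡5), b=11^0·(≡8) mod 11; (5|11)=+1, (8|11)=-1; (−1)^{1·0·5}·(+1)^0·(-1)^1 = -1.
v=37: a=37^2·(≡34), b=37^0·(≡13) mod 37; (34|37)=+1, (13|37)=-1; (−1)^{2·0·18}·(+1)^0·(-1)^2 = +1.
v=3: a=3^8·(≡2), b=3^2·(≡1) mod 3; (2|3)=-1, (1|3)=+1; (−1)^{8·2·1}·(-1)^2·(+1)^8 = +1.
v=∞: 11 > 0 and -5 < 0  ⇒  (a,b)_∞ = +1.
v=29: a=29^-2·(≡11), b=29^0·(≡13) mod 29; (11|29)=-1, (13|29)=+1; (−1)^{-2·0·14}·(-1)^0·(+1)^-2 = +1.
v=7: a=7^4·(≡2), b=7^2·(≡1) mod 7; (2|7)=+1, (1|7)=+1; (−1)^{4·2·3}·(+1)^2·(+1)^4 = +1.
v=13: a=13^-4·(≡2), b=13^0·(≡7) mod 13; (2|13)=-1, (7|13)=-1; (−1)^{-4·0·6}·(-1)^0·(-1)^-4 = +1.
|Ram(11, -5)| = 2, even; anisotropic at {2, 11}.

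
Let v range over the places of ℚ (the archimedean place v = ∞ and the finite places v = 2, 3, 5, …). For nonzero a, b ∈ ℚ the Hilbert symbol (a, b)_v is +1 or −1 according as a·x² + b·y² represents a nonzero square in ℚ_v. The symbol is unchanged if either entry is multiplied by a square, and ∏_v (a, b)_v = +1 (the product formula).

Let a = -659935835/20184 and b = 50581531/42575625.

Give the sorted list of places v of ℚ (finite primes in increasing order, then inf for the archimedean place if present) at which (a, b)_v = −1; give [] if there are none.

Mod squares: a ≡ -7410, b ≡ 1771. Check v ∈ {∞, 2, 3, 5, 7, 11, 13, 17, 19, 23, 29, 43}.
v=7: a=7^0·(≡5), b=7^1·(≡1) mod 7; (5|7)=-1, (1|7)=+1; (−1)^{0·1·3}·(-1)^1·(+1)^0 = -1.
v=43: a=43^2·(≡32), b=43^0·(≡34) mod 43; (32|43)=-1, (34|43)=-1; (−1)^{2·0·21}·(-1)^0·(-1)^2 = +1.
v=2: v_2(a)=-3, v_2(b)=0; units ≡ 7, 3 (mod 8); ε·ε+αω+βω = 1·1+-3·1+0·0 ≡ 0  ⇒  (a,b)_2 = +1.
v=13: a=13^1·(≡2), b=13^4·(≡3) mod 13; (2|13)=-1, (3|13)=+1; (−1)^{1·4·6}·(-1)^4·(+1)^1 = +1.
v=17: a=17^2·(≡2), b=17^0·(≡6) mod 17; (2|17)=+1, (6|17)=-1; (−1)^{2·0·8}·(+1)^0·(-1)^2 = +1.
v=29: a=29^-2·(≡18), b=29^-2·(≡17) mod 29; (18|29)=-1, (17|29)=-1; (−1)^{-2·-2·14}·(-1)^-2·(-1)^-2 = +1.
v=19: a=19^1·(≡6), b=19^0·(≡5) mod 19; (6|19)=+1, (5|19)=+1; (−1)^{1·0·9}·(+1)^0·(+1)^1 = +1.
v=23: a=23^0·(≡17), b=23^1·(≡2) mod 23; (17|23)=-1, (2|23)=+1; (−1)^{0·1·11}·(-1)^1·(+1)^0 = -1.
v=3: a=3^-1·(≡2), b=3^-4·(≡1) mod 3; (2|3)=-1, (1|3)=+1; (−1)^{-1·-4·1}·(-1)^-4·(+1)^-1 = +1.
v=∞: -7410 < 0 and 1771 > 0  ⇒  (a,b)_∞ = +1.
v=11: a=11^0·(≡9), b=11^1·(≡6) mod 11; (9|11)=+1, (6|11)=-1; (−1)^{0·1·5}·(+1)^1·(-1)^0 = +1.
v=5: a=5^1·(≡2), b=5^-4·(≡1) mod 5; (2|5)=-1, (1|5)=+1; (−1)^{1·-4·2}·(-1)^-4·(+1)^1 = +1.
|Ram(-7410, 1771)| = 2, even; anisotropic at {7, 23}.

[7, 23]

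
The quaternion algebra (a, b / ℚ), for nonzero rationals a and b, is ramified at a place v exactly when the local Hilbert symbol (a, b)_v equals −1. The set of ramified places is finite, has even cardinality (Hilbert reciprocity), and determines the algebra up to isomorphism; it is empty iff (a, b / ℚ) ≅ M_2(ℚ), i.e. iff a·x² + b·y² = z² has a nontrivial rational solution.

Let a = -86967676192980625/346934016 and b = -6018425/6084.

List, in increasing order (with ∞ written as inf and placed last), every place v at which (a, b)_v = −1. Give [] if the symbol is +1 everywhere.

Mod squares: a ≡ -11, b ≡ -17. Check v ∈ {∞, 2, 3, 5, 7, 11, 13, 17}.
v=5: a=5^4·(≡1), b=5^2·(≡2) mod 5; (1|5)=+1, (2|5)=-1; (−1)^{4·2·2}·(+1)^2·(-1)^4 = +1.
v=∞: -11 < 0 and -17 < 0  ⇒  (a,b)_∞ = -1.
v=13: a=13^-2·(≡11), b=13^-2·(≡12) mod 13; (11|13)=-1, (12|13)=+1; (−1)^{-2·-2·6}·(-1)^-2·(+1)^-2 = +1.
v=7: a=7^8·(≡6), b=7^2·(≡4) mod 7; (6|7)=-1, (4|7)=+1; (−1)^{8·2·3}·(-1)^2·(+1)^8 = +1.
v=3: a=3^-6·(≡1), b=3^-2·(≡1) mod 3; (1|3)=+1, (1|3)=+1; (−1)^{-6·-2·1}·(+1)^-2·(+1)^-6 = +1.
v=17: a=17^6·(≡6), b=17^3·(≡9) mod 17; (6|17)=-1, (9|17)=+1; (−1)^{6·3·8}·(-1)^3·(+1)^6 = -1.
v=11: a=11^-1·(≡8), b=11^0·(≡5) mod 11; (8|11)=-1, (5|11)=+1; (−1)^{-1·0·5}·(-1)^0·(+1)^-1 = +1.
v=2: v_2(a)=-8, v_2(b)=-2; units ≡ 5, 7 (mod 8); ε·ε+αω+βω = 0·1+-8·0+-2·1 ≡ 0  ⇒  (a,b)_2 = +1.
|Ram(-11, -17)| = 2, even; anisotropic at {17, ∞}.

[17, inf]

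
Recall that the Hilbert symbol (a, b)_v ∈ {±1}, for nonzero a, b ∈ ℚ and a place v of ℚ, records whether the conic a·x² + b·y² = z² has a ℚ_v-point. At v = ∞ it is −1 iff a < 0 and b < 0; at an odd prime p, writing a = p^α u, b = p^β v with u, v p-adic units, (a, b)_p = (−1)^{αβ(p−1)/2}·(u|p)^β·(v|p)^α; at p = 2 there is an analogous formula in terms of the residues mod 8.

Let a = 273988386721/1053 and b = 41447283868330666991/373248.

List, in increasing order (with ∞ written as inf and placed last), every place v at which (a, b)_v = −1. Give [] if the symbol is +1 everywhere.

(a, b) ≡ (13, 1046878) mod (ℚ^×)²; places V = {2, 3, 7, 13, 17, 37, 43, 47, ∞}.
(a,b)_2: α=0, β=-9; u≡5, v≡7 (mod 8); ε(u)ε(v)=0·1, αω(v)=0·0, βω(u)=-9·1; sum ≡ 1  ⇒  -1.
(a,b)_37: α=2, u≡23; β=3, v≡3 (mod 37); (23|37)=-1, (3|37)=+1; sign (−1)^0·-1^3·+1^2 = -1.
(a,b)_∞: sgn(13)=+, sgn(1046878)=+, so +1.
(a,b)_47: α=2, u≡20; β=3, v≡13 (mod 47); (20|47)=-1, (13|47)=-1; sign (−1)^0·-1^3·-1^2 = -1.
(a,b)_13: α=-1, u≡12; β=0, v≡3 (mod 13); (12|13)=+1, (3|13)=+1; sign (−1)^0·+1^0·+1^-1 = +1.
(a,b)_3: α=-4, u≡1; β=-6, v≡1 (mod 3); (1|3)=+1, (1|3)=+1; sign (−1)^0·+1^-6·+1^-4 = +1.
(a,b)_17: α=0, u≡4; β=2, v≡9 (mod 17); (4|17)=+1, (9|17)=+1; sign (−1)^0·+1^2·+1^0 = +1.
(a,b)_7: α=2, u≡3; β=3, v≡5 (mod 7); (3|7)=-1, (5|7)=-1; sign (−1)^0·-1^3·-1^2 = -1.
(a,b)_43: α=2, u≡11; β=3, v≡33 (mod 43); (11|43)=+1, (33|43)=-1; sign (−1)^0·+1^3·-1^2 = +1.
|Ram(13, 1046878)| = 4, even; anisotropic at {2, 7, 37, 47}.

[2, 7, 37, 47]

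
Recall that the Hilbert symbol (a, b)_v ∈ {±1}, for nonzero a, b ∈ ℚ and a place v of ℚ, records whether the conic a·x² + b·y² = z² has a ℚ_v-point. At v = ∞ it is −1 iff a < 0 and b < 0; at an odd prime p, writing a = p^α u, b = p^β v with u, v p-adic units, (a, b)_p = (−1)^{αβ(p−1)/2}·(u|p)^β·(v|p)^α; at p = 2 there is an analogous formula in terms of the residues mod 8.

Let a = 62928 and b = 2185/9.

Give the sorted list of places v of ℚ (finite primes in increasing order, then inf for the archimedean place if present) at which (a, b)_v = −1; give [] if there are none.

[5, 19]

Mod squares: a ≡ 437, b ≡ 2185. Check v ∈ {∞, 2, 3, 5, 19, 23}.
v=2: v_2(a)=4, v_2(b)=0; units ≡ 5, 1 (mod 8); ε·ε+αω+βω = 0·0+4·0+0·1 ≡ 0  ⇒  (a,b)_2 = +1.
v=19: a=19^1·(≡6), b=19^1·(≡17) mod 19; (6|19)=+1, (17|19)=+1; (−1)^{1·1·9}·(+1)^1·(+1)^1 = -1.
v=5: a=5^0·(≡3), b=5^1·(≡3) mod 5; (3|5)=-1, (3|5)=-1; (−1)^{0·1·2}·(-1)^1·(-1)^0 = -1.
v=23: a=23^1·(≡22), b=23^1·(≡8) mod 23; (22|23)=-1, (8|23)=+1; (−1)^{1·1·11}·(-1)^1·(+1)^1 = +1.
v=3: a=3^2·(≡2), b=3^-2·(≡1) mod 3; (2|3)=-1, (1|3)=+1; (−1)^{2·-2·1}·(-1)^-2·(+1)^2 = +1.
v=∞: 437 > 0 and 2185 > 0  ⇒  (a,b)_∞ = +1.
(437, 2185 / ℚ) ramifies at {5, 19}: a division algebra.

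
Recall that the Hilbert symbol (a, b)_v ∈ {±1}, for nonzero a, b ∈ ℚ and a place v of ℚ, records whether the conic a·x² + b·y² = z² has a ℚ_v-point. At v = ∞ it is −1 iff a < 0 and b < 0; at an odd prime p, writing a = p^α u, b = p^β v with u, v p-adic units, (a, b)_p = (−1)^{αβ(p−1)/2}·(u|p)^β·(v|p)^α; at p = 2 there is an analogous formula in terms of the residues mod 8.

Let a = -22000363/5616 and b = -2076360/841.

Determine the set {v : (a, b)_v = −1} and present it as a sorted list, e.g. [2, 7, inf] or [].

[5, 11, 17, inf]

Mod squares: a ≡ -7293, b ≡ -4290. Check v ∈ {∞, 2, 3, 5, 7, 11, 13, 17, 29}.
v=29: a=29^0·(≡18), b=29^-2·(≡11) mod 29; (18|29)=-1, (11|29)=-1; (−1)^{0·-2·14}·(-1)^-2·(-1)^0 = +1.
v=17: a=17^1·(≡9), b=17^0·(≡11) mod 17; (9|17)=+1, (11|17)=-1; (−1)^{1·0·8}·(+1)^0·(-1)^1 = -1.
v=11: a=11^1·(≡7), b=11^3·(≡7) mod 11; (7|11)=-1, (7|11)=-1; (−1)^{1·3·5}·(-1)^3·(-1)^1 = -1.
v=2: v_2(a)=-4, v_2(b)=3; units ≡ 3, 7 (mod 8); ε·ε+αω+βω = 1·1+-4·0+3·1 ≡ 0  ⇒  (a,b)_2 = +1.
v=5: a=5^0·(≡2), b=5^1·(≡3) mod 5; (2|5)=-1, (3|5)=-1; (−1)^{0·1·2}·(-1)^1·(-1)^0 = -1.
v=13: a=13^-1·(≡6), b=13^1·(≡7) mod 13; (6|13)=-1, (7|13)=-1; (−1)^{-1·1·6}·(-1)^1·(-1)^-1 = +1.
v=3: a=3^-3·(≡2), b=3^1·(≡1) mod 3; (2|3)=-1, (1|3)=+1; (−1)^{-3·1·1}·(-1)^1·(+1)^-3 = +1.
v=∞: -7293 < 0 and -4290 < 0  ⇒  (a,b)_∞ = -1.
v=7: a=7^6·(≡1), b=7^0·(≡1) mod 7; (1|7)=+1, (1|7)=+1; (−1)^{6·0·3}·(+1)^0·(+1)^6 = +1.
(-7293, -4290 / ℚ) ramifies at {5, 11, 17, ∞}: a division algebra.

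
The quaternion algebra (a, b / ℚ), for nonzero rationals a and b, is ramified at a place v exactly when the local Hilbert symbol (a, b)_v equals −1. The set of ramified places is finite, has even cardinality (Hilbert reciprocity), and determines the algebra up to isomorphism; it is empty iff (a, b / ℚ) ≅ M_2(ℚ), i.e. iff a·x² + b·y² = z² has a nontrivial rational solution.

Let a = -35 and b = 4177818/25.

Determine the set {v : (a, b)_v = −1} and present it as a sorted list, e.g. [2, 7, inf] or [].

[2, 5, 37, 41]

(a, b) ≡ (-35, 51578) mod (ℚ^×)²; places V = {2, 3, 5, 7, 17, 37, 41, ∞}.
(a,b)_3: α=0, u≡1; β=4, v≡2 (mod 3); (1|3)=+1, (2|3)=-1; sign (−1)^0·+1^4·-1^0 = +1.
(a,b)_5: α=1, u≡3; β=-2, v≡3 (mod 5); (3|5)=-1, (3|5)=-1; sign (−1)^0·-1^-2·-1^1 = -1.
(a,b)_7: α=1, u≡2; β=0, v≡2 (mod 7); (2|7)=+1, (2|7)=+1; sign (−1)^0·+1^0·+1^1 = +1.
(a,b)_∞: sgn(-35)=−, sgn(51578)=+, so +1.
(a,b)_2: α=0, β=1; u≡5, v≡5 (mod 8); ε(u)ε(v)=0·0, αω(v)=0·1, βω(u)=1·1; sum ≡ 1  ⇒  -1.
(a,b)_17: α=0, u≡16; β=1, v≡13 (mod 17); (16|17)=+1, (13|17)=+1; sign (−1)^0·+1^1·+1^0 = +1.
(a,b)_37: α=0, u≡2; β=1, v≡7 (mod 37); (2|37)=-1, (7|37)=+1; sign (−1)^0·-1^1·+1^0 = -1.
(a,b)_41: α=0, u≡6; β=1, v≡12 (mod 41); (6|41)=-1, (12|41)=-1; sign (−1)^0·-1^1·-1^0 = -1.
Ram(-35, 51578) = {2, 5, 37, 41}; no ℚ_2-point on the conic.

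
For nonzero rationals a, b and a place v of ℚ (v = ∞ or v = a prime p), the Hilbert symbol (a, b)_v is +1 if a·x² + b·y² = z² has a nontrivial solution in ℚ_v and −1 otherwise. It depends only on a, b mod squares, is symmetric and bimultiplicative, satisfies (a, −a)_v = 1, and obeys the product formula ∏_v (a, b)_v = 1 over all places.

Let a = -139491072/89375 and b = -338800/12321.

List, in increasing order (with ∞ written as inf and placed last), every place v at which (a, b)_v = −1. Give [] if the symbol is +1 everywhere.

[13, inf]

Mod squares: a ≡ -1001, b ≡ -7. Check v ∈ {∞, 2, 3, 5, 7, 11, 13, 31, 37}.
v=37: a=37^0·(≡13), b=37^-2·(≡1) mod 37; (13|37)=-1, (1|37)=+1; (−1)^{0·-2·18}·(-1)^-2·(+1)^0 = +1.
v=31: a=31^2·(≡26), b=31^0·(≡11) mod 31; (26|31)=-1, (11|31)=-1; (−1)^{2·0·15}·(-1)^0·(-1)^2 = +1.
v=∞: -1001 < 0 and -7 < 0  ⇒  (a,b)_∞ = -1.
v=13: a=13^-1·(≡3), b=13^0·(≡11) mod 13; (3|13)=+1, (11|13)=-1; (−1)^{-1·0·6}·(+1)^0·(-1)^-1 = -1.
v=5: a=5^-4·(≡1), b=5^2·(≡3) mod 5; (1|5)=+1, (3|5)=-1; (−1)^{-4·2·2}·(+1)^2·(-1)^-4 = +1.
v=7: a=7^1·(≡4), b=7^1·(≡5) mod 7; (4|7)=+1, (5|7)=-1; (−1)^{1·1·3}·(+1)^1·(-1)^1 = +1.
v=3: a=3^4·(≡1), b=3^-2·(≡2) mod 3; (1|3)=+1, (2|3)=-1; (−1)^{4·-2·1}·(+1)^-2·(-1)^4 = +1.
v=11: a=11^-1·(≡7), b=11^2·(≡5) mod 11; (7|11)=-1, (5|11)=+1; (−1)^{-1·2·5}·(-1)^2·(+1)^-1 = +1.
v=2: v_2(a)=8, v_2(b)=4; units ≡ 7, 1 (mod 8); ε·ε+αω+βω = 1·0+8·0+4·0 ≡ 0  ⇒  (a,b)_2 = +1.
Ram(-1001, -7) = {13, ∞}; no ℚ_13-point on the conic.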